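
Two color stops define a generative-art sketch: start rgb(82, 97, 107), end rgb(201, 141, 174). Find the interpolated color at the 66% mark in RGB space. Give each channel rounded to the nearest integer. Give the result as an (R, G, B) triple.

(161, 126, 151)

66% corresponds to t = 0.66.
R = 82 + 0.66 × (201 − 82) = 82 + 0.66 × 119 = 160.54 → 161
G = 97 + 0.66 × (141 − 97) = 97 + 0.66 × 44 = 126.04 → 126
B = 107 + 0.66 × (174 − 107) = 107 + 0.66 × 67 = 151.22 → 151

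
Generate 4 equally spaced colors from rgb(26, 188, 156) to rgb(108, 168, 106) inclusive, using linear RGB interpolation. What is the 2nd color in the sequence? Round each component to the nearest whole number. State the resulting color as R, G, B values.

(53, 181, 139)

With 4 swatches and endpoints inclusive, swatch 2 sits at t = (2 − 1)/(4 − 1) = 1/3 ≈ 0.3333.
R = 26 + 0.3333 × (108 − 26) = 53.331 → 53
G = 188 + 0.3333 × (168 − 188) = 181.334 → 181
B = 156 + 0.3333 × (106 − 156) = 139.335 → 139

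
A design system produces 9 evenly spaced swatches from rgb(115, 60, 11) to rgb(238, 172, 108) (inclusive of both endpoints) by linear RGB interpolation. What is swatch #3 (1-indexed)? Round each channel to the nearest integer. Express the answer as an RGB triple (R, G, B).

(146, 88, 35)

With 9 swatches and endpoints inclusive, swatch 3 sits at t = (3 − 1)/(9 − 1) = 2/8 ≈ 0.25.
R = 115 + 0.25 × (238 − 115) = 145.75 → 146
G = 60 + 0.25 × (172 − 60) = 88 → 88
B = 11 + 0.25 × (108 − 11) = 35.25 → 35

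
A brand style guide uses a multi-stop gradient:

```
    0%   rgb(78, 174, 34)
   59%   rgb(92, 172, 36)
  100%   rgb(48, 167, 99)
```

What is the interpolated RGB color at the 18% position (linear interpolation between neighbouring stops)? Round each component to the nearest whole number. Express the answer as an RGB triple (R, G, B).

(82, 173, 35)

18% lies between the 0% and 59% stops, so the local fraction is t = (18 − 0)/(59 − 0) = 18/59 ≈ 0.3051.
R = 78 + 0.3051 × (92 − 78) = 82.271 → 82
G = 174 + 0.3051 × (172 − 174) = 173.39 → 173
B = 34 + 0.3051 × (36 − 34) = 34.61 → 35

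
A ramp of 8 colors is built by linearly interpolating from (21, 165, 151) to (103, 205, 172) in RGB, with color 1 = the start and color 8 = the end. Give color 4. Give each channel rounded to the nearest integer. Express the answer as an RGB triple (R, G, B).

(56, 182, 160)

With 8 swatches and endpoints inclusive, swatch 4 sits at t = (4 − 1)/(8 − 1) = 3/7 ≈ 0.4286.
R = 21 + 0.4286 × (103 − 21) = 56.145 → 56
G = 165 + 0.4286 × (205 − 165) = 182.144 → 182
B = 151 + 0.4286 × (172 − 151) = 160.001 → 160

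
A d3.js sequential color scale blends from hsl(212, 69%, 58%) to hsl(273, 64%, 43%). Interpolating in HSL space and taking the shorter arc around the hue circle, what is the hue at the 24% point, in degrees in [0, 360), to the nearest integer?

227

Hue arc: Δh = 273 − 212 = 61° (|Δh| ≤ 180, already the shorter path).
H = 212 + 0.24 × (61) = 226.64 → 227°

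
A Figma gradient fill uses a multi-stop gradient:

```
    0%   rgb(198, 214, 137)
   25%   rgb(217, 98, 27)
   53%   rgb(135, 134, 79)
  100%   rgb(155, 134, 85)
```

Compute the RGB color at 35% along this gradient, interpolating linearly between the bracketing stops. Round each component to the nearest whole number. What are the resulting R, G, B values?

(188, 111, 46)

35% lies between the 25% and 53% stops, so the local fraction is t = (35 − 25)/(53 − 25) = 10/28 ≈ 0.3571.
R = 217 + 0.3571 × (135 − 217) = 187.718 → 188
G = 98 + 0.3571 × (134 − 98) = 110.856 → 111
B = 27 + 0.3571 × (79 − 27) = 45.569 → 46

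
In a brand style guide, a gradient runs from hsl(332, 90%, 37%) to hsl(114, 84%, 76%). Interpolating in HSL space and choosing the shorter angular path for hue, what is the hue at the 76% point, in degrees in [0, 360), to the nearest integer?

Hue: 114 − 332 = -218°, but |-218| > 180 so the shorter arc goes the other way: Δh = -218 + 360 = 142°.
H = 332 + 0.76 × (142) = 439.92 → 440 → 440 mod 360 = 80°

80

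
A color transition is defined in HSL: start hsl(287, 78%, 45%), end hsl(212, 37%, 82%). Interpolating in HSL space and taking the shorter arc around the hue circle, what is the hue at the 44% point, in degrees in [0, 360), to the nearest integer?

Hue arc: Δh = 212 − 287 = -75° (|Δh| ≤ 180, already the shorter path).
H = 287 + 0.44 × (-75) = 254 → 254°

254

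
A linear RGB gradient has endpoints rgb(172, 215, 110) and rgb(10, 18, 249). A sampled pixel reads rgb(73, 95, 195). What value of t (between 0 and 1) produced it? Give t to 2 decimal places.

Invert the lerp on the G channel (largest span, 197): t = (95 − 215) / (18 − 215) = -120/-197 = 0.60914.
Check on R: (73 − 172)/(10 − 172) = 0.6111 ✓

0.61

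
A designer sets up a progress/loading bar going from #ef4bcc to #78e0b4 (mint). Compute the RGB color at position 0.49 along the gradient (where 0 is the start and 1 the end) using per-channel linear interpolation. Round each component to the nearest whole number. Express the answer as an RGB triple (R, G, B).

#ef4bcc → (239, 75, 204); #78e0b4 → (120, 224, 180).
R = 239 + 0.49 × (120 − 239) = 239 + 0.49 × -119 = 180.69 → 181
G = 75 + 0.49 × (224 − 75) = 75 + 0.49 × 149 = 148.01 → 148
B = 204 + 0.49 × (180 − 204) = 204 + 0.49 × -24 = 192.24 → 192
So the blended color is (181, 148, 192), about #b594c0.

(181, 148, 192)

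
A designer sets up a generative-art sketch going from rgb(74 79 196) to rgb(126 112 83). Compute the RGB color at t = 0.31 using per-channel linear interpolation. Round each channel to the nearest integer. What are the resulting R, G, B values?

R = 74 + 0.31 × (126 − 74) = 74 + 0.31 × 52 = 90.12 → 90
G = 79 + 0.31 × (112 − 79) = 79 + 0.31 × 33 = 89.23 → 89
B = 196 + 0.31 × (83 − 196) = 196 + 0.31 × -113 = 160.97 → 161

(90, 89, 161)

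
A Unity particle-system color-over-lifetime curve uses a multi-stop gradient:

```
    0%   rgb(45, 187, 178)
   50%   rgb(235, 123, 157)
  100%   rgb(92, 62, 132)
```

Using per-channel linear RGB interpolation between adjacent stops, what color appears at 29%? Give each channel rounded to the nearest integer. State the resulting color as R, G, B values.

(155, 150, 166)

29% lies between the 0% and 50% stops, so the local fraction is t = (29 − 0)/(50 − 0) = 29/50 ≈ 0.58.
R = 45 + 0.58 × (235 − 45) = 155.2 → 155
G = 187 + 0.58 × (123 − 187) = 149.88 → 150
B = 178 + 0.58 × (157 − 178) = 165.82 → 166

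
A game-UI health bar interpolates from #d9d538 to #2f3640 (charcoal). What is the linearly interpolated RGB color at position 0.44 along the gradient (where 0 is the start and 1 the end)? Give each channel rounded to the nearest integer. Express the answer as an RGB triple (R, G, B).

(142, 143, 60)

#d9d538 → (217, 213, 56); #2f3640 → (47, 54, 64).
R = 217 + 0.44 × (47 − 217) = 217 + 0.44 × -170 = 142.2 → 142
G = 213 + 0.44 × (54 − 213) = 213 + 0.44 × -159 = 143.04 → 143
B = 56 + 0.44 × (64 − 56) = 56 + 0.44 × 8 = 59.52 → 60
So the blended color is (142, 143, 60), about #8e8f3c.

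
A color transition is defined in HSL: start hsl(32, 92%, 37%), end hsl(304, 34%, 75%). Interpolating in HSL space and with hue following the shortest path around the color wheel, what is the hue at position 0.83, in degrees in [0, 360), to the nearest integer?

319

Hue: 304 − 32 = 272°, but |272| > 180 so the shorter arc goes the other way: Δh = 272 − 360 = -88°.
H = 32 + 0.83 × (-88) = -41.04 → -41 → -41 mod 360 = 319°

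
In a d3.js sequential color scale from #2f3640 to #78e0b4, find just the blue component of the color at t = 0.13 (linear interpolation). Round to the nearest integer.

B₁ = 64 (from #2f3640), B₂ = 180 (from #78e0b4).
B = 64 + 0.13 × (180 − 64) = 79.08 → 79

79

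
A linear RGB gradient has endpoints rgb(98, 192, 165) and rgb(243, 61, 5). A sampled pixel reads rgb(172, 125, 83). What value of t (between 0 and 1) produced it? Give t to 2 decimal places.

Invert the lerp on the B channel (largest span, 160): t = (83 − 165) / (5 − 165) = -82/-160 = 0.5125.
Check on R: (172 − 98)/(243 − 98) = 0.5103 ✓

0.51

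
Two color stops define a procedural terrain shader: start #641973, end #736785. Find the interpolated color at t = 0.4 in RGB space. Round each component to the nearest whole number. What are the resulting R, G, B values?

(106, 56, 122)

#641973 → (100, 25, 115); #736785 → (115, 103, 133).
R = 100 + 0.4 × (115 − 100) = 100 + 0.4 × 15 = 106 → 106
G = 25 + 0.4 × (103 − 25) = 25 + 0.4 × 78 = 56.2 → 56
B = 115 + 0.4 × (133 − 115) = 115 + 0.4 × 18 = 122.2 → 122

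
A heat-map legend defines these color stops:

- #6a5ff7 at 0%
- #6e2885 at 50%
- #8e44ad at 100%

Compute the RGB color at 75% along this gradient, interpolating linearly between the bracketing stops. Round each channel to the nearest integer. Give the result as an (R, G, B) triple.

75% lies between the 50% and 100% stops, so the local fraction is t = (75 − 50)/(100 − 50) = 25/50 ≈ 0.5.
#6e2885 → (110, 40, 133); #8e44ad → (142, 68, 173).
R = 110 + 0.5 × (142 − 110) = 126 → 126
G = 40 + 0.5 × (68 − 40) = 54 → 54
B = 133 + 0.5 × (173 − 133) = 153 → 153

(126, 54, 153)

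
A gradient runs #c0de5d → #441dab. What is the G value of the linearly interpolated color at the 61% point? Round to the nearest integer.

104

G₁ = 222 (from #c0de5d), G₂ = 29 (from #441dab).
G = 222 + 0.61 × (29 − 222) = 104.27 → 104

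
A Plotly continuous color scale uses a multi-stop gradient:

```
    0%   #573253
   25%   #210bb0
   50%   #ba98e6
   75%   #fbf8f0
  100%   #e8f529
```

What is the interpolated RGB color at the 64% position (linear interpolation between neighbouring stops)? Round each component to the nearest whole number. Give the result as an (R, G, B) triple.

(222, 206, 236)

64% lies between the 50% and 75% stops, so the local fraction is t = (64 − 50)/(75 − 50) = 14/25 ≈ 0.56.
#ba98e6 → (186, 152, 230); #fbf8f0 → (251, 248, 240).
R = 186 + 0.56 × (251 − 186) = 222.4 → 222
G = 152 + 0.56 × (248 − 152) = 205.76 → 206
B = 230 + 0.56 × (240 − 230) = 235.6 → 236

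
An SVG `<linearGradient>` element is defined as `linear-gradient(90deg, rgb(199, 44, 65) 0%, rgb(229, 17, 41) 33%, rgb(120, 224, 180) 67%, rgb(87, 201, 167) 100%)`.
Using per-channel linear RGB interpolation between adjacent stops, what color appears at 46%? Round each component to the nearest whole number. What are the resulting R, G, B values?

(187, 96, 94)

46% lies between the 33% and 67% stops, so the local fraction is t = (46 − 33)/(67 − 33) = 13/34 ≈ 0.3824.
R = 229 + 0.3824 × (120 − 229) = 187.318 → 187
G = 17 + 0.3824 × (224 − 17) = 96.157 → 96
B = 41 + 0.3824 × (180 − 41) = 94.154 → 94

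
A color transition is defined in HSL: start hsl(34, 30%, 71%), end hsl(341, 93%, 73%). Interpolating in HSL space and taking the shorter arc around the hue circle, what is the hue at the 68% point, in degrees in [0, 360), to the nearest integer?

Hue: 341 − 34 = 307°, but |307| > 180 so the shorter arc goes the other way: Δh = 307 − 360 = -53°.
H = 34 + 0.68 × (-53) = -2.04 → -2 → -2 mod 360 = 358°

358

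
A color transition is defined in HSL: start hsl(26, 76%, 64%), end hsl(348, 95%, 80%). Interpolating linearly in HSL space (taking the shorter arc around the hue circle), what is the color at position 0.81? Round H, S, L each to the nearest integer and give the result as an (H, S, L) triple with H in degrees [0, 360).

Hue: 348 − 26 = 322°, but |322| > 180 so the shorter arc goes the other way: Δh = 322 − 360 = -38°.
H = 26 + 0.81 × (-38) = -4.78 → -5 → -5 mod 360 = 355°
S = 76 + 0.81 × (95 − 76) = 91.39 → 91%
L = 64 + 0.81 × (80 − 64) = 76.96 → 77%

(355, 91, 77)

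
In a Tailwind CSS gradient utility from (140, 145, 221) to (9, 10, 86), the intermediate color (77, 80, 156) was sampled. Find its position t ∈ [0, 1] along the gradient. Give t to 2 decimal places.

Invert the lerp on the G channel (largest span, 135): t = (80 − 145) / (10 − 145) = -65/-135 = 0.48148.
Check on R: (77 − 140)/(9 − 140) = 0.4809 ✓

0.48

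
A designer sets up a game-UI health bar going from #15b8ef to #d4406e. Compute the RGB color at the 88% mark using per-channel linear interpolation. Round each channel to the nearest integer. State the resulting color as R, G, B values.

(189, 78, 125)

#15b8ef → (21, 184, 239); #d4406e → (212, 64, 110).
88% corresponds to t = 0.88.
R = 21 + 0.88 × (212 − 21) = 21 + 0.88 × 191 = 189.08 → 189
G = 184 + 0.88 × (64 − 184) = 184 + 0.88 × -120 = 78.4 → 78
B = 239 + 0.88 × (110 − 239) = 239 + 0.88 × -129 = 125.48 → 125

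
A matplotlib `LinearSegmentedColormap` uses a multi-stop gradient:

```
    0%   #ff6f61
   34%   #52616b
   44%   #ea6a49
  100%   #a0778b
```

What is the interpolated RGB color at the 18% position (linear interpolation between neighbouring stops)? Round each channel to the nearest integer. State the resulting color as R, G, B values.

18% lies between the 0% and 34% stops, so the local fraction is t = (18 − 0)/(34 − 0) = 18/34 ≈ 0.5294.
#ff6f61 → (255, 111, 97); #52616b → (82, 97, 107).
R = 255 + 0.5294 × (82 − 255) = 163.414 → 163
G = 111 + 0.5294 × (97 − 111) = 103.588 → 104
B = 97 + 0.5294 × (107 − 97) = 102.294 → 102

(163, 104, 102)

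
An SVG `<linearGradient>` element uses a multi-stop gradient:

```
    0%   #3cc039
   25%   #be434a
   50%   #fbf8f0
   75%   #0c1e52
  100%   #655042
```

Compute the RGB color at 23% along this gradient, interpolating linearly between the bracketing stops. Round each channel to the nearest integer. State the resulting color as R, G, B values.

(180, 77, 73)

23% lies between the 0% and 25% stops, so the local fraction is t = (23 − 0)/(25 − 0) = 23/25 ≈ 0.92.
#3cc039 → (60, 192, 57); #be434a → (190, 67, 74).
R = 60 + 0.92 × (190 − 60) = 179.6 → 180
G = 192 + 0.92 × (67 − 192) = 77 → 77
B = 57 + 0.92 × (74 − 57) = 72.64 → 73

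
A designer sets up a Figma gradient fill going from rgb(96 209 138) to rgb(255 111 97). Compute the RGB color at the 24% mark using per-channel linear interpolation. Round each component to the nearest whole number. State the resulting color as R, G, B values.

24% corresponds to t = 0.24.
R = 96 + 0.24 × (255 − 96) = 96 + 0.24 × 159 = 134.16 → 134
G = 209 + 0.24 × (111 − 209) = 209 + 0.24 × -98 = 185.48 → 185
B = 138 + 0.24 × (97 − 138) = 138 + 0.24 × -41 = 128.16 → 128
So the blended color is (134, 185, 128), about #86b980.

(134, 185, 128)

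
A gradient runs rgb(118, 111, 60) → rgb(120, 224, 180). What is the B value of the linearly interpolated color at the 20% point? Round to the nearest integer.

84

B = 60 + 0.2 × (180 − 60) = 84 → 84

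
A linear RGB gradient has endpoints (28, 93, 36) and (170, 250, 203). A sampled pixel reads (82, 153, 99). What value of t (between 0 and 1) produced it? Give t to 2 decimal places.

0.38

Invert the lerp on the B channel (largest span, 167): t = (99 − 36) / (203 − 36) = 63/167 = 0.37725.
Check on R: (82 − 28)/(170 − 28) = 0.3803 ✓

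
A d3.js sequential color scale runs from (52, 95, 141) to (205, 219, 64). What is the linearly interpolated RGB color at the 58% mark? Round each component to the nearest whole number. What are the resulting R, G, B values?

58% corresponds to t = 0.58.
R = 52 + 0.58 × (205 − 52) = 52 + 0.58 × 153 = 140.74 → 141
G = 95 + 0.58 × (219 − 95) = 95 + 0.58 × 124 = 166.92 → 167
B = 141 + 0.58 × (64 − 141) = 141 + 0.58 × -77 = 96.34 → 96
So the blended color is (141, 167, 96), about #8da760.

(141, 167, 96)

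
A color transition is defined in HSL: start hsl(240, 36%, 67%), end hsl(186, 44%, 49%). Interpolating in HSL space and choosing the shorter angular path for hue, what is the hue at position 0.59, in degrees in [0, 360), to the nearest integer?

Hue arc: Δh = 186 − 240 = -54° (|Δh| ≤ 180, already the shorter path).
H = 240 + 0.59 × (-54) = 208.14 → 208°

208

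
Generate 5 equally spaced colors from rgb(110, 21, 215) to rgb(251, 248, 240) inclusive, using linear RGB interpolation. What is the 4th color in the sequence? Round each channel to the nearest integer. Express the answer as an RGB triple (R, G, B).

With 5 swatches and endpoints inclusive, swatch 4 sits at t = (4 − 1)/(5 − 1) = 3/4 ≈ 0.75.
R = 110 + 0.75 × (251 − 110) = 215.75 → 216
G = 21 + 0.75 × (248 − 21) = 191.25 → 191
B = 215 + 0.75 × (240 − 215) = 233.75 → 234

(216, 191, 234)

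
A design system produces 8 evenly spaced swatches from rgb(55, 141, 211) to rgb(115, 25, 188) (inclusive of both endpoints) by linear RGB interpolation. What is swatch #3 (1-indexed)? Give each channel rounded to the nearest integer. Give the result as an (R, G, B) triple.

(72, 108, 204)

With 8 swatches and endpoints inclusive, swatch 3 sits at t = (3 − 1)/(8 − 1) = 2/7 ≈ 0.2857.
R = 55 + 0.2857 × (115 − 55) = 72.142 → 72
G = 141 + 0.2857 × (25 − 141) = 107.859 → 108
B = 211 + 0.2857 × (188 − 211) = 204.429 → 204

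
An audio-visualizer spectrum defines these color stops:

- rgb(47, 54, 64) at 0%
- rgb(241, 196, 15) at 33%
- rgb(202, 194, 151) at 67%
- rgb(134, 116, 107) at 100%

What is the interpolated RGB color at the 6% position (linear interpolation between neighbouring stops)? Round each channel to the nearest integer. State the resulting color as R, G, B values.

6% lies between the 0% and 33% stops, so the local fraction is t = (6 − 0)/(33 − 0) = 6/33 ≈ 0.1818.
R = 47 + 0.1818 × (241 − 47) = 82.269 → 82
G = 54 + 0.1818 × (196 − 54) = 79.816 → 80
B = 64 + 0.1818 × (15 − 64) = 55.092 → 55

(82, 80, 55)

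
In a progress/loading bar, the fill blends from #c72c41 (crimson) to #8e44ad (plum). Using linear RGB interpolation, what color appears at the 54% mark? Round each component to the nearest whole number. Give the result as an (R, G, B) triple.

#c72c41 → (199, 44, 65); #8e44ad → (142, 68, 173).
54% corresponds to t = 0.54.
R = 199 + 0.54 × (142 − 199) = 199 + 0.54 × -57 = 168.22 → 168
G = 44 + 0.54 × (68 − 44) = 44 + 0.54 × 24 = 56.96 → 57
B = 65 + 0.54 × (173 − 65) = 65 + 0.54 × 108 = 123.32 → 123

(168, 57, 123)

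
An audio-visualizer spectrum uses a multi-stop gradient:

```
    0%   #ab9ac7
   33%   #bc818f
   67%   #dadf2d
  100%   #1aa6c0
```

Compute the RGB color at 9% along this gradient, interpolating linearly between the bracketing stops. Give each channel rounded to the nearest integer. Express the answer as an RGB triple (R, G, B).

9% lies between the 0% and 33% stops, so the local fraction is t = (9 − 0)/(33 − 0) = 9/33 ≈ 0.2727.
#ab9ac7 → (171, 154, 199); #bc818f → (188, 129, 143).
R = 171 + 0.2727 × (188 − 171) = 175.636 → 176
G = 154 + 0.2727 × (129 − 154) = 147.183 → 147
B = 199 + 0.2727 × (143 − 199) = 183.729 → 184

(176, 147, 184)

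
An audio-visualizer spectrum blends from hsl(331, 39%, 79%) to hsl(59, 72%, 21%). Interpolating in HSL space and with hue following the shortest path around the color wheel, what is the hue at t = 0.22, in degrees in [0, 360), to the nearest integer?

350

Hue: 59 − 331 = -272°, but |-272| > 180 so the shorter arc goes the other way: Δh = -272 + 360 = 88°.
H = 331 + 0.22 × (88) = 350.36 → 350°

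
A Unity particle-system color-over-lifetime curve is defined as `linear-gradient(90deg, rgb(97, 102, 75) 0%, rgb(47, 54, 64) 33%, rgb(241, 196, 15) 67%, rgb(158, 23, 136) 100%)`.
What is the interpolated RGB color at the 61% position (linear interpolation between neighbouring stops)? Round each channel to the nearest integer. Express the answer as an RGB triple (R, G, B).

(207, 171, 24)

61% lies between the 33% and 67% stops, so the local fraction is t = (61 − 33)/(67 − 33) = 28/34 ≈ 0.8235.
R = 47 + 0.8235 × (241 − 47) = 206.759 → 207
G = 54 + 0.8235 × (196 − 54) = 170.937 → 171
B = 64 + 0.8235 × (15 − 64) = 23.648 → 24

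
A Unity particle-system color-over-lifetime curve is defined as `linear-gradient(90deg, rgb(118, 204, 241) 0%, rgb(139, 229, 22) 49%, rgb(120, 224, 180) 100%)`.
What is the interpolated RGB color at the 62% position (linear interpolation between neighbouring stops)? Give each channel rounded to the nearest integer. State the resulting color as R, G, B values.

(134, 228, 62)

62% lies between the 49% and 100% stops, so the local fraction is t = (62 − 49)/(100 − 49) = 13/51 ≈ 0.2549.
R = 139 + 0.2549 × (120 − 139) = 134.157 → 134
G = 229 + 0.2549 × (224 − 229) = 227.726 → 228
B = 22 + 0.2549 × (180 − 22) = 62.274 → 62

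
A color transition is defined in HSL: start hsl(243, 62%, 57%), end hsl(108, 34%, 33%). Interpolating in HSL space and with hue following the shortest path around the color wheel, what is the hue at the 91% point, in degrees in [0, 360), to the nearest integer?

120

Hue arc: Δh = 108 − 243 = -135° (|Δh| ≤ 180, already the shorter path).
H = 243 + 0.91 × (-135) = 120.15 → 120°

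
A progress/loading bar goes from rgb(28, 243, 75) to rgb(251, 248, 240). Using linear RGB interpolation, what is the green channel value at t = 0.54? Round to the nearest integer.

G = 243 + 0.54 × (248 − 243) = 245.7 → 246

246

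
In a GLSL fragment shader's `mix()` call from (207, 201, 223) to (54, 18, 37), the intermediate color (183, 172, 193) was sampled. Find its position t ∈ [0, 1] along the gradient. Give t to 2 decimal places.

0.16

Invert the lerp on the B channel (largest span, 186): t = (193 − 223) / (37 − 223) = -30/-186 = 0.16129.
Check on R: (183 − 207)/(54 − 207) = 0.1569 ✓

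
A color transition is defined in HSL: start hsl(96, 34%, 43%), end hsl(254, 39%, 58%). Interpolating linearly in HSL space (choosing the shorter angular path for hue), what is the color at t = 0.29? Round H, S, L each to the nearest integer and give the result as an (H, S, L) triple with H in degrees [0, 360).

(142, 35, 47)

Hue arc: Δh = 254 − 96 = 158° (|Δh| ≤ 180, already the shorter path).
H = 96 + 0.29 × (158) = 141.82 → 142°
S = 34 + 0.29 × (39 − 34) = 35.45 → 35%
L = 43 + 0.29 × (58 − 43) = 47.35 → 47%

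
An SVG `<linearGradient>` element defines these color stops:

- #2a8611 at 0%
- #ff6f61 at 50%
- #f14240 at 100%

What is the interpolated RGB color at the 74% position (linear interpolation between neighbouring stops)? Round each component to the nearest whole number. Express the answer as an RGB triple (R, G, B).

74% lies between the 50% and 100% stops, so the local fraction is t = (74 − 50)/(100 − 50) = 24/50 ≈ 0.48.
#ff6f61 → (255, 111, 97); #f14240 → (241, 66, 64).
R = 255 + 0.48 × (241 − 255) = 248.28 → 248
G = 111 + 0.48 × (66 − 111) = 89.4 → 89
B = 97 + 0.48 × (64 − 97) = 81.16 → 81

(248, 89, 81)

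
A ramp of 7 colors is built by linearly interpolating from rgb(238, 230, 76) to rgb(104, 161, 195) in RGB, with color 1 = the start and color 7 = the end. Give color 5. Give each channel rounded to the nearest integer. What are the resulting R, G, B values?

With 7 swatches and endpoints inclusive, swatch 5 sits at t = (5 − 1)/(7 − 1) = 4/6 ≈ 0.6667.
R = 238 + 0.6667 × (104 − 238) = 148.662 → 149
G = 230 + 0.6667 × (161 − 230) = 183.998 → 184
B = 76 + 0.6667 × (195 − 76) = 155.337 → 155

(149, 184, 155)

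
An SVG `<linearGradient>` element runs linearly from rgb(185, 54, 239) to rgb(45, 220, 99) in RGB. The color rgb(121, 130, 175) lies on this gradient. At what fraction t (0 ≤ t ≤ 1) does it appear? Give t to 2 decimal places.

0.46

Invert the lerp on the G channel (largest span, 166): t = (130 − 54) / (220 − 54) = 76/166 = 0.45783.
Check on R: (121 − 185)/(45 − 185) = 0.4571 ✓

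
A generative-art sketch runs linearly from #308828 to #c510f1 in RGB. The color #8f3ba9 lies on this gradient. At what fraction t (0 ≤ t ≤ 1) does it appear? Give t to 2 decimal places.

Invert the lerp on the B channel (largest span, 201): t = (169 − 40) / (241 − 40) = 129/201 = 0.64179.
Check on R: (143 − 48)/(197 − 48) = 0.6376 ✓

0.64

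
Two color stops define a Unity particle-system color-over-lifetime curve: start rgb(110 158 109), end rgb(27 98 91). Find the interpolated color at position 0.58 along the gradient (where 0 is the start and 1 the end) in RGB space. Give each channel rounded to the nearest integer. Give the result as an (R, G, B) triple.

R = 110 + 0.58 × (27 − 110) = 110 + 0.58 × -83 = 61.86 → 62
G = 158 + 0.58 × (98 − 158) = 158 + 0.58 × -60 = 123.2 → 123
B = 109 + 0.58 × (91 − 109) = 109 + 0.58 × -18 = 98.56 → 99

(62, 123, 99)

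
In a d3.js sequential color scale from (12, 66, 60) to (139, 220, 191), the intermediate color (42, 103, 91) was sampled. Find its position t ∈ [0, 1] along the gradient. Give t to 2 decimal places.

Invert the lerp on the G channel (largest span, 154): t = (103 − 66) / (220 − 66) = 37/154 = 0.24026.
Check on R: (42 − 12)/(139 − 12) = 0.2362 ✓

0.24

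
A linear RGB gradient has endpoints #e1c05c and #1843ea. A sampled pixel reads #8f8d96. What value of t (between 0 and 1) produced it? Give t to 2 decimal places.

0.41

Invert the lerp on the R channel (largest span, 201): t = (143 − 225) / (24 − 225) = -82/-201 = 0.40796.
Check on G: (141 − 192)/(67 − 192) = 0.408 ✓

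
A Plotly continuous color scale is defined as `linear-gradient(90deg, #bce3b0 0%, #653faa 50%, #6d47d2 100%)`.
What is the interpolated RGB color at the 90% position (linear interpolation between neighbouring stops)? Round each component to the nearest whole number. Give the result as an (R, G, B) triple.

90% lies between the 50% and 100% stops, so the local fraction is t = (90 − 50)/(100 − 50) = 40/50 ≈ 0.8.
#653faa → (101, 63, 170); #6d47d2 → (109, 71, 210).
R = 101 + 0.8 × (109 − 101) = 107.4 → 107
G = 63 + 0.8 × (71 − 63) = 69.4 → 69
B = 170 + 0.8 × (210 − 170) = 202 → 202

(107, 69, 202)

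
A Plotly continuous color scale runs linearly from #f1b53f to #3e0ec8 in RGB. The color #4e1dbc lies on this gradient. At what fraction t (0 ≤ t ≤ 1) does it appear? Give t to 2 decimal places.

0.91

Invert the lerp on the R channel (largest span, 179): t = (78 − 241) / (62 − 241) = -163/-179 = 0.91061.
Check on G: (29 − 181)/(14 − 181) = 0.9102 ✓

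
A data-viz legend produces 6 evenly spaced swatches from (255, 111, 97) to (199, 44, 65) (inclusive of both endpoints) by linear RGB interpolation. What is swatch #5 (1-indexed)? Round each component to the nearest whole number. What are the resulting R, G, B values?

With 6 swatches and endpoints inclusive, swatch 5 sits at t = (5 − 1)/(6 − 1) = 4/5 ≈ 0.8.
R = 255 + 0.8 × (199 − 255) = 210.2 → 210
G = 111 + 0.8 × (44 − 111) = 57.4 → 57
B = 97 + 0.8 × (65 − 97) = 71.4 → 71

(210, 57, 71)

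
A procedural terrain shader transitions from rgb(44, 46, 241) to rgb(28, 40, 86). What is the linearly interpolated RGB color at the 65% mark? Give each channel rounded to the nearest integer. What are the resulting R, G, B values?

65% corresponds to t = 0.65.
R = 44 + 0.65 × (28 − 44) = 44 + 0.65 × -16 = 33.6 → 34
G = 46 + 0.65 × (40 − 46) = 46 + 0.65 × -6 = 42.1 → 42
B = 241 + 0.65 × (86 − 241) = 241 + 0.65 × -155 = 140.25 → 140
So the blended color is (34, 42, 140), about #222a8c.

(34, 42, 140)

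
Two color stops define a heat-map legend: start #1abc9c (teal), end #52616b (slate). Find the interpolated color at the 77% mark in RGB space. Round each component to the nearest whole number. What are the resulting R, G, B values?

(69, 118, 118)

#1abc9c → (26, 188, 156); #52616b → (82, 97, 107).
77% corresponds to t = 0.77.
R = 26 + 0.77 × (82 − 26) = 26 + 0.77 × 56 = 69.12 → 69
G = 188 + 0.77 × (97 − 188) = 188 + 0.77 × -91 = 117.93 → 118
B = 156 + 0.77 × (107 − 156) = 156 + 0.77 × -49 = 118.27 → 118
So the blended color is (69, 118, 118), about #457676.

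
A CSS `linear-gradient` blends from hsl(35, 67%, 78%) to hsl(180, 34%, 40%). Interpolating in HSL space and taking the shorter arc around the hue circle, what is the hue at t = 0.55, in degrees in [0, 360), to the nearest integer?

115

Hue arc: Δh = 180 − 35 = 145° (|Δh| ≤ 180, already the shorter path).
H = 35 + 0.55 × (145) = 114.75 → 115°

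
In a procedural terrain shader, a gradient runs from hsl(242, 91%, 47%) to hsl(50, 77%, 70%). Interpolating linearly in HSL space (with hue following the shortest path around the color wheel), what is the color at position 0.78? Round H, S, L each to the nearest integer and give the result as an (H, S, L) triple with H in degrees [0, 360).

Hue: 50 − 242 = -192°, but |-192| > 180 so the shorter arc goes the other way: Δh = -192 + 360 = 168°.
H = 242 + 0.78 × (168) = 373.04 → 373 → 373 mod 360 = 13°
S = 91 + 0.78 × (77 − 91) = 80.08 → 80%
L = 47 + 0.78 × (70 − 47) = 64.94 → 65%

(13, 80, 65)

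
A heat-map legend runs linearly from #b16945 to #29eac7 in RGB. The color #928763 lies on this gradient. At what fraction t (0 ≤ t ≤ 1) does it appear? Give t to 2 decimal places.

Invert the lerp on the R channel (largest span, 136): t = (146 − 177) / (41 − 177) = -31/-136 = 0.22794.
Check on G: (135 − 105)/(234 − 105) = 0.2326 ✓

0.23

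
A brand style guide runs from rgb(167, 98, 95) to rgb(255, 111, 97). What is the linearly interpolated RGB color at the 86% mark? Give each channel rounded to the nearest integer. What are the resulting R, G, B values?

(243, 109, 97)

86% corresponds to t = 0.86.
R = 167 + 0.86 × (255 − 167) = 167 + 0.86 × 88 = 242.68 → 243
G = 98 + 0.86 × (111 − 98) = 98 + 0.86 × 13 = 109.18 → 109
B = 95 + 0.86 × (97 − 95) = 95 + 0.86 × 2 = 96.72 → 97
So the blended color is (243, 109, 97), about #f36d61.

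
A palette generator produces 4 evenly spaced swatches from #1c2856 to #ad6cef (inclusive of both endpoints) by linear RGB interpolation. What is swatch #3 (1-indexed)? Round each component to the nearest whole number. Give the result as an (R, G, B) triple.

With 4 swatches and endpoints inclusive, swatch 3 sits at t = (3 − 1)/(4 − 1) = 2/3 ≈ 0.6667.
#1c2856 → (28, 40, 86); #ad6cef → (173, 108, 239).
R = 28 + 0.6667 × (173 − 28) = 124.671 → 125
G = 40 + 0.6667 × (108 − 40) = 85.336 → 85
B = 86 + 0.6667 × (239 − 86) = 188.005 → 188

(125, 85, 188)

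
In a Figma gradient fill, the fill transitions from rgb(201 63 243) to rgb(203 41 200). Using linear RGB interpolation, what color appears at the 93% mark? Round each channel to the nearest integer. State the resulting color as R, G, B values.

(203, 43, 203)

93% corresponds to t = 0.93.
R = 201 + 0.93 × (203 − 201) = 201 + 0.93 × 2 = 202.86 → 203
G = 63 + 0.93 × (41 − 63) = 63 + 0.93 × -22 = 42.54 → 43
B = 243 + 0.93 × (200 − 243) = 243 + 0.93 × -43 = 203.01 → 203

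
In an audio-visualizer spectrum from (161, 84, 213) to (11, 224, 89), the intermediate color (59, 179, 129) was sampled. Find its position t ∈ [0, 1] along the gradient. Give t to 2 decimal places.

0.68

Invert the lerp on the R channel (largest span, 150): t = (59 − 161) / (11 − 161) = -102/-150 = 0.68.
Check on G: (179 − 84)/(224 − 84) = 0.6786 ✓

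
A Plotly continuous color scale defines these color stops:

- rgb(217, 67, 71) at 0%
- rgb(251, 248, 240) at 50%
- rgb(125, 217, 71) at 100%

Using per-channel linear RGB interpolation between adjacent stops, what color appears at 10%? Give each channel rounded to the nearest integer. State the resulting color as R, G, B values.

(224, 103, 105)

10% lies between the 0% and 50% stops, so the local fraction is t = (10 − 0)/(50 − 0) = 10/50 ≈ 0.2.
R = 217 + 0.2 × (251 − 217) = 223.8 → 224
G = 67 + 0.2 × (248 − 67) = 103.2 → 103
B = 71 + 0.2 × (240 − 71) = 104.8 → 105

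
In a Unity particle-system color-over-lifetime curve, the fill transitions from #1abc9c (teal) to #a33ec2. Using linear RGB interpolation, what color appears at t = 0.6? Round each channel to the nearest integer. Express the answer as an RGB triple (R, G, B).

(108, 112, 179)

#1abc9c → (26, 188, 156); #a33ec2 → (163, 62, 194).
R = 26 + 0.6 × (163 − 26) = 26 + 0.6 × 137 = 108.2 → 108
G = 188 + 0.6 × (62 − 188) = 188 + 0.6 × -126 = 112.4 → 112
B = 156 + 0.6 × (194 − 156) = 156 + 0.6 × 38 = 178.8 → 179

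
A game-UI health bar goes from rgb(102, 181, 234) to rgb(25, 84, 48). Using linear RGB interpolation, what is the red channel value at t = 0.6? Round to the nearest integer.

56

R = 102 + 0.6 × (25 − 102) = 55.8 → 56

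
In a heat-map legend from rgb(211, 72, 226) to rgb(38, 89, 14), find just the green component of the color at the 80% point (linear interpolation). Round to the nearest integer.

86

G = 72 + 0.8 × (89 − 72) = 85.6 → 86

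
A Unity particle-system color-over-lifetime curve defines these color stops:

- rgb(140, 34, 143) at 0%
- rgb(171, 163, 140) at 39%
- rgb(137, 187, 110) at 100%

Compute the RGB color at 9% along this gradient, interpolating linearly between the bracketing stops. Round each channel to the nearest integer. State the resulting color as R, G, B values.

9% lies between the 0% and 39% stops, so the local fraction is t = (9 − 0)/(39 − 0) = 9/39 ≈ 0.2308.
R = 140 + 0.2308 × (171 − 140) = 147.155 → 147
G = 34 + 0.2308 × (163 − 34) = 63.773 → 64
B = 143 + 0.2308 × (140 − 143) = 142.308 → 142

(147, 64, 142)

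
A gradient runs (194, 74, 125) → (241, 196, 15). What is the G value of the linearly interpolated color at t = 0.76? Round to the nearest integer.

167

G = 74 + 0.76 × (196 − 74) = 166.72 → 167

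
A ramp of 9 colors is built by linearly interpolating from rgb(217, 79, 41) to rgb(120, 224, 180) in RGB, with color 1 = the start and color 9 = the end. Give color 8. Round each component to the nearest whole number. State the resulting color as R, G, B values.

(132, 206, 163)

With 9 swatches and endpoints inclusive, swatch 8 sits at t = (8 − 1)/(9 − 1) = 7/8 ≈ 0.875.
R = 217 + 0.875 × (120 − 217) = 132.125 → 132
G = 79 + 0.875 × (224 − 79) = 205.875 → 206
B = 41 + 0.875 × (180 − 41) = 162.625 → 163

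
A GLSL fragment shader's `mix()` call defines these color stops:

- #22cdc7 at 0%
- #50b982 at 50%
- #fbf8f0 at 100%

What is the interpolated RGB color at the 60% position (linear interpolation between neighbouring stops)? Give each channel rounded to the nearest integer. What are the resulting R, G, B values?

60% lies between the 50% and 100% stops, so the local fraction is t = (60 − 50)/(100 − 50) = 10/50 ≈ 0.2.
#50b982 → (80, 185, 130); #fbf8f0 → (251, 248, 240).
R = 80 + 0.2 × (251 − 80) = 114.2 → 114
G = 185 + 0.2 × (248 − 185) = 197.6 → 198
B = 130 + 0.2 × (240 − 130) = 152 → 152

(114, 198, 152)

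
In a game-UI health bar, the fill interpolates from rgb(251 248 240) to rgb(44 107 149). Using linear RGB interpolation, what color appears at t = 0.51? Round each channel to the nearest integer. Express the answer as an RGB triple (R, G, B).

R = 251 + 0.51 × (44 − 251) = 251 + 0.51 × -207 = 145.43 → 145
G = 248 + 0.51 × (107 − 248) = 248 + 0.51 × -141 = 176.09 → 176
B = 240 + 0.51 × (149 − 240) = 240 + 0.51 × -91 = 193.59 → 194

(145, 176, 194)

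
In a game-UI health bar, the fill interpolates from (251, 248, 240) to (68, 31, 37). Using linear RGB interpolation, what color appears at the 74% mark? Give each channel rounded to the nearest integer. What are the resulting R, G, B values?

(116, 87, 90)

74% corresponds to t = 0.74.
R = 251 + 0.74 × (68 − 251) = 251 + 0.74 × -183 = 115.58 → 116
G = 248 + 0.74 × (31 − 248) = 248 + 0.74 × -217 = 87.42 → 87
B = 240 + 0.74 × (37 − 240) = 240 + 0.74 × -203 = 89.78 → 90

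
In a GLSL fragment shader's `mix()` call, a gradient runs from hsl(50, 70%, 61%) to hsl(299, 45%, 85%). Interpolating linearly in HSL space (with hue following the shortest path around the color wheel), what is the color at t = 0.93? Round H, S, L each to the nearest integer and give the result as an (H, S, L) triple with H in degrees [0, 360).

Hue: 299 − 50 = 249°, but |249| > 180 so the shorter arc goes the other way: Δh = 249 − 360 = -111°.
H = 50 + 0.93 × (-111) = -53.23 → -53 → -53 mod 360 = 307°
S = 70 + 0.93 × (45 − 70) = 46.75 → 47%
L = 61 + 0.93 × (85 − 61) = 83.32 → 83%

(307, 47, 83)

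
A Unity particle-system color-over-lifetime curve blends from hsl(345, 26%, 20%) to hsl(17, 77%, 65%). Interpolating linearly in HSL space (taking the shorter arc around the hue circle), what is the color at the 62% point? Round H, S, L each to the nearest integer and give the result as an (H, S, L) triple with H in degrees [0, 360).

Hue: 17 − 345 = -328°, but |-328| > 180 so the shorter arc goes the other way: Δh = -328 + 360 = 32°.
H = 345 + 0.62 × (32) = 364.84 → 365 → 365 mod 360 = 5°
S = 26 + 0.62 × (77 − 26) = 57.62 → 58%
L = 20 + 0.62 × (65 − 20) = 47.9 → 48%

(5, 58, 48)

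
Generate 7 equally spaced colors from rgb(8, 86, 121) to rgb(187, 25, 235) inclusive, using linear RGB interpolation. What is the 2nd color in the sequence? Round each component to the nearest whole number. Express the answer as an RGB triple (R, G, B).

With 7 swatches and endpoints inclusive, swatch 2 sits at t = (2 − 1)/(7 − 1) = 1/6 ≈ 0.1667.
R = 8 + 0.1667 × (187 − 8) = 37.839 → 38
G = 86 + 0.1667 × (25 − 86) = 75.831 → 76
B = 121 + 0.1667 × (235 − 121) = 140.004 → 140

(38, 76, 140)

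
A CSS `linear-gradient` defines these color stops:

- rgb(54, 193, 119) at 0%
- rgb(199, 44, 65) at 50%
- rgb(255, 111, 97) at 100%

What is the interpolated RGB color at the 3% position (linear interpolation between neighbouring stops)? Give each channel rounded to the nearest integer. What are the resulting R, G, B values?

(63, 184, 116)

3% lies between the 0% and 50% stops, so the local fraction is t = (3 − 0)/(50 − 0) = 3/50 ≈ 0.06.
R = 54 + 0.06 × (199 − 54) = 62.7 → 63
G = 193 + 0.06 × (44 − 193) = 184.06 → 184
B = 119 + 0.06 × (65 − 119) = 115.76 → 116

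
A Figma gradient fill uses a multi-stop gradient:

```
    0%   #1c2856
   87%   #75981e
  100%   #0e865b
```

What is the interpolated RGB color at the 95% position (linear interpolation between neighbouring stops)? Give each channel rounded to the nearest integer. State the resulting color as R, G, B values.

95% lies between the 87% and 100% stops, so the local fraction is t = (95 − 87)/(100 − 87) = 8/13 ≈ 0.6154.
#75981e → (117, 152, 30); #0e865b → (14, 134, 91).
R = 117 + 0.6154 × (14 − 117) = 53.614 → 54
G = 152 + 0.6154 × (134 − 152) = 140.923 → 141
B = 30 + 0.6154 × (91 − 30) = 67.539 → 68

(54, 141, 68)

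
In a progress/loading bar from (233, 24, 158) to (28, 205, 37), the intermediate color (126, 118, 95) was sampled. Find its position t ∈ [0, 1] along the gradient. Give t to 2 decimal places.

Invert the lerp on the R channel (largest span, 205): t = (126 − 233) / (28 − 233) = -107/-205 = 0.52195.
Check on G: (118 − 24)/(205 − 24) = 0.5193 ✓

0.52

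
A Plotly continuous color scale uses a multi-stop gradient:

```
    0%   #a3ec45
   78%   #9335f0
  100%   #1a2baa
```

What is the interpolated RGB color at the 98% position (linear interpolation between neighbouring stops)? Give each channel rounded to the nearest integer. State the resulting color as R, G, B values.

98% lies between the 78% and 100% stops, so the local fraction is t = (98 − 78)/(100 − 78) = 20/22 ≈ 0.9091.
#9335f0 → (147, 53, 240); #1a2baa → (26, 43, 170).
R = 147 + 0.9091 × (26 − 147) = 36.999 → 37
G = 53 + 0.9091 × (43 − 53) = 43.909 → 44
B = 240 + 0.9091 × (170 − 240) = 176.363 → 176

(37, 44, 176)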